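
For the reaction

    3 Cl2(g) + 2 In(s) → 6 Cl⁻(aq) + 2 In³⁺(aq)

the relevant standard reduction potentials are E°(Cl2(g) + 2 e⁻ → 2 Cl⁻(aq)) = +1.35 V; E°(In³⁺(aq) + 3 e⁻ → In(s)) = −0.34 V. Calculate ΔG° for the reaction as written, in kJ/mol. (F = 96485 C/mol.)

−978 kJ/mol

In the reaction as written Cl2(g) is reduced, so the Cl₂/Cl⁻ couple is the cathode and In³⁺/In is the anode.
E°cell = +1.35 − (−0.34) = +1.69 V; balancing electrons gives n = 6.
ΔG° = −nFE°cell = −(6)(96485)(+1.69) J/mol = −978 kJ/mol.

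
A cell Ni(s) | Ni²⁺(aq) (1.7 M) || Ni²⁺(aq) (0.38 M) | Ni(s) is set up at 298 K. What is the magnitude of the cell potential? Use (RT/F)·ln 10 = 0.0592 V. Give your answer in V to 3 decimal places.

0.019 V

For a concentration cell E°cell = 0, since both electrodes use the same couple.
The compartment with the higher Ni²⁺(aq) concentration (1.7 M) acts as the cathode; ions are reduced there and produced at the dilute (0.38 M) anode.
With n = 2, Ecell = −(0.0592/2)·log([dilute]/[conc]) = −(0.0592/2)·log(0.38/1.7) = +0.019 V.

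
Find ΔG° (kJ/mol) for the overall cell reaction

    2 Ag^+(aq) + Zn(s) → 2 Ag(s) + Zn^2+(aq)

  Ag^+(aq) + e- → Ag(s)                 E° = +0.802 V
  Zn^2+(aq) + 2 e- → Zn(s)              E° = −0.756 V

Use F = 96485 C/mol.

In the reaction as written Ag^+(aq) is reduced, so the Ag⁺/Ag couple is the cathode and Zn²⁺/Zn is the anode.
E°cell = +0.802 − (−0.756) = +1.558 V; balancing electrons gives n = 2.
ΔG° = −nFE°cell = −(2)(96485)(+1.558) J/mol = −301 kJ/mol.

−301 kJ/mol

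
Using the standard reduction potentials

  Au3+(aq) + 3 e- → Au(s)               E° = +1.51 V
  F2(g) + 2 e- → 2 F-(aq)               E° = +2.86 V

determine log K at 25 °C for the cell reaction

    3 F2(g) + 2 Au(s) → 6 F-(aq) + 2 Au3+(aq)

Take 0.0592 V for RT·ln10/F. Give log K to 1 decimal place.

log K = 136.8

The F₂/F⁻ couple is reduced (cathode); E°cell = +2.86 − (+1.51) = +1.35 V with n = 6.
At equilibrium E = 0, so log K = nE°cell / 0.0592 = (6)(+1.35) / 0.0592 = 136.8.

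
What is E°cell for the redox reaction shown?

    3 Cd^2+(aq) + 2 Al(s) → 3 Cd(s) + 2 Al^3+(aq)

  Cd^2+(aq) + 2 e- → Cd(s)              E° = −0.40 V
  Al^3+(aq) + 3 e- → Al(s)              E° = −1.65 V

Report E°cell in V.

+1.25 V

Cd^2+(aq) gains electrons, so the Cd²⁺/Cd couple is the cathode; the Al³⁺/Al couple is the anode.
E°cell = E°(cathode) − E°(anode) = −0.40 − (−1.65) = +1.25 V.
The positive value indicates the reaction is spontaneous as written.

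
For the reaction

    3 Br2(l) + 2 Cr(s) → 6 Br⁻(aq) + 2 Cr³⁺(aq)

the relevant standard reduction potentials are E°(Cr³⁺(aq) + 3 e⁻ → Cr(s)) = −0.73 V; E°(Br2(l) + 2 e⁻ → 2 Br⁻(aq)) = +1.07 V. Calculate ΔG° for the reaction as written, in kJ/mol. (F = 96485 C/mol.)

In the reaction as written Br2(l) is reduced, so the Br₂/Br⁻ couple is the cathode and Cr³⁺/Cr is the anode.
E°cell = +1.07 − (−0.73) = +1.80 V; balancing electrons gives n = 6.
ΔG° = −nFE°cell = −(6)(96485)(+1.80) J/mol = −1042 kJ/mol.

−1042 kJ/mol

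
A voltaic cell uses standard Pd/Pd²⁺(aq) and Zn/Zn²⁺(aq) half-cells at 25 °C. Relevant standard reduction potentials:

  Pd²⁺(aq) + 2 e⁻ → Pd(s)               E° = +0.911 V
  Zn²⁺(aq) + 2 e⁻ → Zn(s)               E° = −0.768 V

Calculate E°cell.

+1.679 V

The Pd²⁺/Pd couple has the higher E°, so Pd ion is reduced (cathode) and Zn is oxidized (anode).
E°cell = E°(cathode) − E°(anode) = +0.911 − (−0.768) = +1.679 V.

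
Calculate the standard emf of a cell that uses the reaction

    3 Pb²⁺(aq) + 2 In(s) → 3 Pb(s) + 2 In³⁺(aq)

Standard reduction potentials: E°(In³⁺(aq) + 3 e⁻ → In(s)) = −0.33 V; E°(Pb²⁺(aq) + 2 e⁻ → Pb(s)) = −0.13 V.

In the reaction as written, Pb²⁺(aq) is reduced (cathode) and In³⁺(aq) is produced by oxidation at the anode.
E°cell = E°(cathode) − E°(anode) = −0.13 − (−0.33) = +0.20 V.

+0.20 V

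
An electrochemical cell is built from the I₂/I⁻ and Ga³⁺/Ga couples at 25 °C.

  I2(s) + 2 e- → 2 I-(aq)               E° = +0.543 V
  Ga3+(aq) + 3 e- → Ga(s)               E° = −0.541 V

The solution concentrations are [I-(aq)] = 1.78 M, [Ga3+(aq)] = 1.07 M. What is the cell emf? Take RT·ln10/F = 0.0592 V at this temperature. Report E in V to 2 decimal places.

+1.07 V

The I₂/I⁻ couple has the more positive E°, so it is the cathode; Ga³⁺/Ga is the anode.
E°cell = +0.543 − (−0.541) = +1.084 V, with n = 6 electrons transferred.
Balancing gives 3 I2(s) + 2 Ga(s) → 6 I-(aq) + 2 Ga3+(aq); hence Q = [I-(aq)]^6·[Ga3+(aq)]^2 = 36.4 (log Q = 1.561).
By the Nernst equation, E = +1.084 − (0.0592/6)·(1.561) = +1.07 V.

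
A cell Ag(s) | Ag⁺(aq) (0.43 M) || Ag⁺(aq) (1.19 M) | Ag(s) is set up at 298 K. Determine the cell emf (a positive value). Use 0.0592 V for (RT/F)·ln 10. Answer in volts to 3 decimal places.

0.026 V

For a concentration cell E°cell = 0, since both electrodes use the same couple.
The compartment with the higher Ag⁺(aq) concentration (1.19 M) acts as the cathode; ions are reduced there and produced at the dilute (0.43 M) anode.
With n = 1, Ecell = −(0.0592/1)·log([dilute]/[conc]) = −(0.0592/1)·log(0.43/1.19) = +0.026 V.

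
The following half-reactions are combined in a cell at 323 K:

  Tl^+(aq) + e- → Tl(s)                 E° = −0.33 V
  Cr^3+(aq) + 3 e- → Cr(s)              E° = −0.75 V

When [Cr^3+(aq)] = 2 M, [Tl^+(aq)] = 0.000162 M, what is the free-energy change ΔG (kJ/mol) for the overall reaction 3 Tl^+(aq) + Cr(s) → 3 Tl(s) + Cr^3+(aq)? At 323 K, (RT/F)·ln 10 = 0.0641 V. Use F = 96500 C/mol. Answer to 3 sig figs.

−49.4 kJ/mol

With Tl⁺/Tl reduced at the cathode, E°cell = −0.33 − (−0.75) = +0.42 V and n = 3.
The reaction quotient is [Cr^3+(aq)] / [Tl^+(aq)]^3 = 4.7×10^11; by Nernst, E = +0.42 − (0.0641/3)(11.672) = +0.1706 V.
Then ΔG = −nFE = −3 × 96500 × +0.1706 J/mol = −49.4 kJ/mol.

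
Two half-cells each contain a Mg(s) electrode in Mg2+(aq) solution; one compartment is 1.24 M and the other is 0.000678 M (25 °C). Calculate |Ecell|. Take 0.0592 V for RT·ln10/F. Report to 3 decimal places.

0.097 V

For a concentration cell E°cell = 0, since both electrodes use the same couple.
The compartment with the higher Mg2+(aq) concentration (1.24 M) acts as the cathode; ions are reduced there and produced at the dilute (0.000678 M) anode.
With n = 2, Ecell = −(0.0592/2)·log([dilute]/[conc]) = −(0.0592/2)·log(0.000678/1.24) = +0.097 V.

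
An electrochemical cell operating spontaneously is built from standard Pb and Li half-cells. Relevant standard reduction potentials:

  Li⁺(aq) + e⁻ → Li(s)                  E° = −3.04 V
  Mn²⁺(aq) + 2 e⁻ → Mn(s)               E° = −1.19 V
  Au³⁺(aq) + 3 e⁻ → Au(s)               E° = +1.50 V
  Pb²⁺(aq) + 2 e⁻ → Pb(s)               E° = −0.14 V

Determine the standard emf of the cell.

+2.90 V

The Pb²⁺/Pb couple has the higher E°, so Pb ion is reduced (cathode) and Li is oxidized (anode).
E°cell = E°(cathode) − E°(anode) = −0.14 − (−3.04) = +2.90 V.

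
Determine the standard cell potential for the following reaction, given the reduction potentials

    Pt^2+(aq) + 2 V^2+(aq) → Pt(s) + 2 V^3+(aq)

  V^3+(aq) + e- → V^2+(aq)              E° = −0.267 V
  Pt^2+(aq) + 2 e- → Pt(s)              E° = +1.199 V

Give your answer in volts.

+1.466 V

In the reaction as written, Pt^2+(aq) is reduced (cathode) and V^3+(aq) is produced by oxidation at the anode.
E°cell = E°(cathode) − E°(anode) = +1.199 − (−0.267) = +1.466 V.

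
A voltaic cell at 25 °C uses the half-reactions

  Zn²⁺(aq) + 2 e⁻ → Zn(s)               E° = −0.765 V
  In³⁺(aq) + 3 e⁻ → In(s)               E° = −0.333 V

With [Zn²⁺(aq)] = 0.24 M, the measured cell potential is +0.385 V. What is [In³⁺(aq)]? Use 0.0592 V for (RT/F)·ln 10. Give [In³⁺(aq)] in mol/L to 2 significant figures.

With In³⁺/In at the cathode and Zn²⁺/Zn at the anode, E°cell = −0.333 − (−0.765) = +0.432 V (n = 6).
Rearranging E = E° − (0.0592/n)·log Q gives log Q = 6(+0.432 − (+0.385))/0.0592 = 4.764.
Balancing electrons gives 2 In³⁺(aq) + 3 Zn(s) → 2 In(s) + 3 Zn²⁺(aq); thus Q = [Zn²⁺(aq)]^3 / [In³⁺(aq)]^2.
Solving for the unknown gives log [In³⁺(aq)] = −3.312, so [In³⁺(aq)] ≈ 0.00049 M.

0.00049 M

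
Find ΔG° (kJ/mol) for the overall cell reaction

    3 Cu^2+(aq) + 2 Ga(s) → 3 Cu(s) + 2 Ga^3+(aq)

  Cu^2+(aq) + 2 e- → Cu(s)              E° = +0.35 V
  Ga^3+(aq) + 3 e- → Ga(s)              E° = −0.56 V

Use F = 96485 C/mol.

In the reaction as written Cu^2+(aq) is reduced, so the Cu²⁺/Cu couple is the cathode and Ga³⁺/Ga is the anode.
E°cell = +0.35 − (−0.56) = +0.91 V; balancing electrons gives n = 6.
ΔG° = −nFE°cell = −(6)(96485)(+0.91) J/mol = −527 kJ/mol.

−527 kJ/mol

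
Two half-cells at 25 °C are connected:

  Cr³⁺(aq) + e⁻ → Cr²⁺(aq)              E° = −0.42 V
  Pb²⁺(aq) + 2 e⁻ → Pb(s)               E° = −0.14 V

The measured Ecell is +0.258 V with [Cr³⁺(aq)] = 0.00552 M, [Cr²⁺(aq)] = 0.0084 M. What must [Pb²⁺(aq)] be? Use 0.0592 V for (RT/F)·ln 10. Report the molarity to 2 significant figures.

0.078 M

Pb²⁺/Pb is the cathode (higher E°); E°cell = −0.14 − (−0.42) = +0.28 V with n = 2.
From the Nernst equation, log Q = n(E° − E)/0.0592 = 2·(+0.28 − (+0.258))/0.0592 = 0.743.
For Pb²⁺(aq) + 2 Cr²⁺(aq) → Pb(s) + 2 Cr³⁺(aq), the reaction quotient is Q = [Cr³⁺(aq)]^2 / ([Pb²⁺(aq)]·[Cr²⁺(aq)]^2).
Substituting the known concentrations and solving, log [Pb²⁺(aq)] = −1.108 and [Pb²⁺(aq)] = 0.078 M.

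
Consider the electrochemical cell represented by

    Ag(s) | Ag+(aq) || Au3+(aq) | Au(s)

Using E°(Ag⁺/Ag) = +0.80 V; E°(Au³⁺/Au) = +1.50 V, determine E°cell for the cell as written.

By convention the left-hand electrode in cell notation is the anode (oxidation) and the right-hand electrode is the cathode (reduction).
E°cell = E°(right) − E°(left) = +1.50 − (+0.80) = +0.70 V.

+0.70 V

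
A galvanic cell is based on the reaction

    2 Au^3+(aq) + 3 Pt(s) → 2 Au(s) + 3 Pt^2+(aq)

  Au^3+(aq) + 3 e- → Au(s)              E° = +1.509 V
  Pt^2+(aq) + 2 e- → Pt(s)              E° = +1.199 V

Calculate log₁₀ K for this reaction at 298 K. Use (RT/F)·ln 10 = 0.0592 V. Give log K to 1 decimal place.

log K = 31.4

The Au³⁺/Au couple is reduced (cathode); E°cell = +1.509 − (+1.199) = +0.310 V with n = 6.
At equilibrium E = 0, so log K = nE°cell / 0.0592 = (6)(+0.310) / 0.0592 = 31.4.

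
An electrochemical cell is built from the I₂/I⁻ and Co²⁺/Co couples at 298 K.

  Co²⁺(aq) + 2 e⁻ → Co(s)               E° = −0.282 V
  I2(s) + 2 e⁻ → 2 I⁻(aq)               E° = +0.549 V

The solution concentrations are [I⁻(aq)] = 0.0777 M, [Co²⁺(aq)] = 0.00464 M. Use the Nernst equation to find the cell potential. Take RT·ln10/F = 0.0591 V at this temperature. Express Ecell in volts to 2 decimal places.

+0.97 V

I₂/I⁻ is reduced (cathode, E° = +0.549 V) and Co²⁺/Co is oxidized (anode).
E°cell = +0.549 − (−0.282) = +0.831 V, with n = 2 electrons transferred.
For the overall reaction I2(s) + Co(s) → 2 I⁻(aq) + Co²⁺(aq), Q = [I⁻(aq)]^2·[Co²⁺(aq)] = 2.8×10^−5, giving log Q = −4.553.
Applying E = E° − (RT ln10/nF)·log Q gives +0.831 − (0.0591/2)(−4.553) = +0.97 V.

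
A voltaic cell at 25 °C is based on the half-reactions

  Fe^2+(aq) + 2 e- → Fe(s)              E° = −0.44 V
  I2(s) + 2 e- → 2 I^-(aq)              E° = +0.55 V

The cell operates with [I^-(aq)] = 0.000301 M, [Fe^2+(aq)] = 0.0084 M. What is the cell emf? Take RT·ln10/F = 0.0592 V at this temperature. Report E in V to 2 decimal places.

+1.26 V

The I₂/I⁻ couple has the more positive E°, so it is the cathode; Fe²⁺/Fe is the anode.
E°cell = +0.55 − (−0.44) = +0.99 V, with n = 2 electrons transferred.
The balanced reaction is I2(s) + Fe(s) → 2 I^-(aq) + Fe^2+(aq), so Q = [I^-(aq)]^2·[Fe^2+(aq)] = 7.61×10^−10 and log Q = −9.119.
E = E° − (0.0592/n)·log Q = +0.99 − (0.0592/2)(−9.119) = +1.26 V.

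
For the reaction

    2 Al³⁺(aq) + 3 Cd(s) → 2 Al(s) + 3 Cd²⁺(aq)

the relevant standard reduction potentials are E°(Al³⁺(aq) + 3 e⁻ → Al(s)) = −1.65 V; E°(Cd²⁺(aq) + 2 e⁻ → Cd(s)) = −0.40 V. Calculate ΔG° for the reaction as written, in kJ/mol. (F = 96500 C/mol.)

+724 kJ/mol

In the reaction as written Al³⁺(aq) is reduced, so the Al³⁺/Al couple is the cathode and Cd²⁺/Cd is the anode.
E°cell = −1.65 − (−0.40) = −1.25 V; balancing electrons gives n = 6.
ΔG° = −nFE°cell = −(6)(96500)(−1.25) J/mol = +724 kJ/mol.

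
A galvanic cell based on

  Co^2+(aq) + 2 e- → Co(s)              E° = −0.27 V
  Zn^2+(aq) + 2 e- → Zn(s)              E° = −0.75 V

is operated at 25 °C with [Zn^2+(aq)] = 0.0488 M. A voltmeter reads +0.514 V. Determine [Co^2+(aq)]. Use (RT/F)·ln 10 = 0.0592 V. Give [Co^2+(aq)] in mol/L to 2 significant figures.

0.69 M

Co²⁺/Co is the cathode (higher E°); E°cell = −0.27 − (−0.75) = +0.48 V with n = 2.
Rearranging E = E° − (0.0592/n)·log Q gives log Q = 2(+0.48 − (+0.514))/0.0592 = −1.149.
Balancing electrons gives Co^2+(aq) + Zn(s) → Co(s) + Zn^2+(aq); thus Q = [Zn^2+(aq)] / [Co^2+(aq)].
Solving for the unknown gives log [Co^2+(aq)] = −0.163, so [Co^2+(aq)] ≈ 0.69 M.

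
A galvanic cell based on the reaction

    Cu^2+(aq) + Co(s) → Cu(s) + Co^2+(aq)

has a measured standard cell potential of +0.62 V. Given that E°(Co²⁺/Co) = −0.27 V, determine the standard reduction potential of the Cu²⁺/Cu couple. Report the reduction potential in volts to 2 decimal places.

+0.35 V

In the reaction as written the Cu²⁺/Cu couple is reduced (cathode) and Co²⁺/Co is oxidized (anode), so E°cell = E°(Cu²⁺/Cu) − E°(Co²⁺/Co).
E°(Cu²⁺/Cu) = E°cell + E°(anode) = +0.62 + (−0.27) = +0.35 V.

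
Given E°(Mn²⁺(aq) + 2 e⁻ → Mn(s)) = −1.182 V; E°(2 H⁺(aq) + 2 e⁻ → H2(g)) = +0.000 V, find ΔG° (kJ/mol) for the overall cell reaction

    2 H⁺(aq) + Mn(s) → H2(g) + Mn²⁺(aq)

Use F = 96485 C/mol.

−228 kJ/mol

In the reaction as written H⁺(aq) is reduced, so the 2H⁺/H₂ couple is the cathode and Mn²⁺/Mn is the anode.
E°cell = +0.000 − (−1.182) = +1.182 V; balancing electrons gives n = 2.
ΔG° = −nFE°cell = −(2)(96485)(+1.182) J/mol = −228 kJ/mol.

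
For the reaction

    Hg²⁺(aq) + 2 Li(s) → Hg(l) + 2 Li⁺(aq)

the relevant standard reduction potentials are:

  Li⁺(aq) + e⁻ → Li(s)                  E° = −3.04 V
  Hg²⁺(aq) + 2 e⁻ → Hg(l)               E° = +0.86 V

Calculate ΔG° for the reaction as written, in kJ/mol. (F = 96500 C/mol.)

−753 kJ/mol

In the reaction as written Hg²⁺(aq) is reduced, so the Hg²⁺/Hg couple is the cathode and Li⁺/Li is the anode.
E°cell = +0.86 − (−3.04) = +3.90 V; balancing electrons gives n = 2.
ΔG° = −nFE°cell = −(2)(96500)(+3.90) J/mol = −753 kJ/mol.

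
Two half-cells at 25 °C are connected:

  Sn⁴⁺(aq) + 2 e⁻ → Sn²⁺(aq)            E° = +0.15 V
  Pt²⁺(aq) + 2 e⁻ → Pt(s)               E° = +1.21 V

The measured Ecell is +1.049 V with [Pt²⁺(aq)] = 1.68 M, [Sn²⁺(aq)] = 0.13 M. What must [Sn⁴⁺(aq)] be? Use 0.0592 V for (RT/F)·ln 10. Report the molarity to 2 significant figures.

0.51 M

The Pt²⁺/Pt couple has the larger reduction potential, so it is the cathode: E°cell = +1.21 − (+0.15) = +1.06 V and n = 2.
Rearranging E = E° − (0.0592/n)·log Q gives log Q = 2(+1.06 − (+1.049))/0.0592 = 0.372.
The balanced reaction is Pt²⁺(aq) + Sn²⁺(aq) → Pt(s) + Sn⁴⁺(aq), so Q = [Sn⁴⁺(aq)] / ([Pt²⁺(aq)]·[Sn²⁺(aq)]).
Solving for the unknown gives log [Sn⁴⁺(aq)] = −0.289, so [Sn⁴⁺(aq)] ≈ 0.51 M.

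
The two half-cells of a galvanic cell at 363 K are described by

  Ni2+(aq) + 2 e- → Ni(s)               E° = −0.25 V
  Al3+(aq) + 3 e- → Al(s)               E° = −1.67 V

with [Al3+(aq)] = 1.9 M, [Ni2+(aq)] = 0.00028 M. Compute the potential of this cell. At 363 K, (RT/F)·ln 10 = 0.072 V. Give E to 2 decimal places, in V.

+1.29 V

The Ni²⁺/Ni couple has the more positive E°, so it is the cathode; Al³⁺/Al is the anode.
E°cell = E°cat − E°an = −0.25 − (−1.67) = +1.42 V; n = 6.
For the overall reaction 3 Ni2+(aq) + 2 Al(s) → 3 Ni(s) + 2 Al3+(aq), Q = [Al3+(aq)]^2 / [Ni2+(aq)]^3 = 1.64×10^11, giving log Q = 11.216.
E = E° − (0.072/n)·log Q = +1.42 − (0.072/6)(11.216) = +1.29 V.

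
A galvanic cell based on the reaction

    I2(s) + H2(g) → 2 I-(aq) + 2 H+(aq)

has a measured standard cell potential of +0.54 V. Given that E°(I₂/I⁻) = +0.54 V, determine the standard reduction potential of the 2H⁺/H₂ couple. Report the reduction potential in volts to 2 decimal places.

+0.00 V

In the reaction as written the I₂/I⁻ couple is reduced (cathode) and 2H⁺/H₂ is oxidized (anode), so E°cell = E°(I₂/I⁻) − E°(2H⁺/H₂).
E°(2H⁺/H₂) = E°(cathode) − E°cell = +0.54 − (+0.54) = +0.00 V.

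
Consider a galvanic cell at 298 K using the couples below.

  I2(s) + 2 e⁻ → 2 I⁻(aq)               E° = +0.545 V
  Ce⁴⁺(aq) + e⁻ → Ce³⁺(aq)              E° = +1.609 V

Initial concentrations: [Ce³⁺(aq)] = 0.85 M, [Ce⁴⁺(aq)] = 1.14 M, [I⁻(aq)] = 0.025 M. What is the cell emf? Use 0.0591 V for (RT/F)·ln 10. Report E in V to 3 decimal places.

+0.977 V

The Ce⁴⁺/Ce³⁺ couple has the more positive E°, so it is the cathode; I₂/I⁻ is the anode.
The standard potential is +1.609 − (+0.545) = +1.064 V and the balanced reaction transfers n = 2 electrons.
The balanced reaction is 2 Ce⁴⁺(aq) + 2 I⁻(aq) → 2 Ce³⁺(aq) + I2(s), so Q = [Ce³⁺(aq)]^2 / ([Ce⁴⁺(aq)]^2·[I⁻(aq)]^2) = 890 and log Q = 2.949.
By the Nernst equation, E = +1.064 − (0.0591/2)·(2.949) = +0.977 V.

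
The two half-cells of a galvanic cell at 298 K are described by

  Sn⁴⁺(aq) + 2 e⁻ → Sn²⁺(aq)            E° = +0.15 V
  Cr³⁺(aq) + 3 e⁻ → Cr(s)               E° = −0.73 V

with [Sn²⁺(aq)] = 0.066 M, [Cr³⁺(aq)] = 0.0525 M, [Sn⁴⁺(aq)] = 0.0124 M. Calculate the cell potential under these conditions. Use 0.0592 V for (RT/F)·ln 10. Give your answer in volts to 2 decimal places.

Since E°(Sn⁴⁺/Sn²⁺) > E°(Cr³⁺/Cr), Sn⁴⁺/Sn²⁺ serves as the cathode.
The standard potential is +0.15 − (−0.73) = +0.88 V and the balanced reaction transfers n = 6 electrons.
For the overall reaction 3 Sn⁴⁺(aq) + 2 Cr(s) → 3 Sn²⁺(aq) + 2 Cr³⁺(aq), Q = ([Sn²⁺(aq)]^3·[Cr³⁺(aq)]^2) / [Sn⁴⁺(aq)]^3 = 0.416, giving log Q = −0.381.
E = E° − (0.0592/n)·log Q = +0.88 − (0.0592/6)(−0.381) = +0.88 V.

+0.88 V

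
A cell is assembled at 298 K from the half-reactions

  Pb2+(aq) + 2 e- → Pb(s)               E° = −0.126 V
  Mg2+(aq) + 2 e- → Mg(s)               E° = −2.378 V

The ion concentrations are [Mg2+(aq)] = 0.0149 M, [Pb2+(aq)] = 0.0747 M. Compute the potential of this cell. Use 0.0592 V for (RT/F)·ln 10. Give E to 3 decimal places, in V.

+2.273 V

The Pb²⁺/Pb couple has the more positive E°, so it is the cathode; Mg²⁺/Mg is the anode.
E°cell = E°cat − E°an = −0.126 − (−2.378) = +2.252 V; n = 2.
The balanced reaction is Pb2+(aq) + Mg(s) → Pb(s) + Mg2+(aq), so Q = [Mg2+(aq)] / [Pb2+(aq)] = 0.199 and log Q = −0.700.
E = E° − (0.0592/n)·log Q = +2.252 − (0.0592/2)(−0.700) = +2.273 V.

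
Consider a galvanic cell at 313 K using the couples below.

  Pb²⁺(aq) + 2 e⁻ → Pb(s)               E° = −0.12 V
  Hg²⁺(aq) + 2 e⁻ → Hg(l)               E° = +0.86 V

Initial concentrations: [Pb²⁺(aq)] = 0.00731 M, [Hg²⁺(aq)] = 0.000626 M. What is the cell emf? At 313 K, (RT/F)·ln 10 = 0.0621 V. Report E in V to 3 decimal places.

+0.947 V

The Hg²⁺/Hg couple has the more positive E°, so it is the cathode; Pb²⁺/Pb is the anode.
The standard potential is +0.86 − (−0.12) = +0.98 V and the balanced reaction transfers n = 2 electrons.
For the overall reaction Hg²⁺(aq) + Pb(s) → Hg(l) + Pb²⁺(aq), Q = [Pb²⁺(aq)] / [Hg²⁺(aq)] = 11.7, giving log Q = 1.067.
E = E° − (0.0621/n)·log Q = +0.98 − (0.0621/2)(1.067) = +0.947 V.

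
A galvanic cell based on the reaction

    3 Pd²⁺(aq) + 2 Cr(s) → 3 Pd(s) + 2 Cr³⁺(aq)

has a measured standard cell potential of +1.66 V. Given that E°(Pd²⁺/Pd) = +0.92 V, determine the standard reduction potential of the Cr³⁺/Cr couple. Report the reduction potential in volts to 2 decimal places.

−0.74 V

In the reaction as written the Pd²⁺/Pd couple is reduced (cathode) and Cr³⁺/Cr is oxidized (anode), so E°cell = E°(Pd²⁺/Pd) − E°(Cr³⁺/Cr).
E°(Cr³⁺/Cr) = E°(cathode) − E°cell = +0.92 − (+1.66) = −0.74 V.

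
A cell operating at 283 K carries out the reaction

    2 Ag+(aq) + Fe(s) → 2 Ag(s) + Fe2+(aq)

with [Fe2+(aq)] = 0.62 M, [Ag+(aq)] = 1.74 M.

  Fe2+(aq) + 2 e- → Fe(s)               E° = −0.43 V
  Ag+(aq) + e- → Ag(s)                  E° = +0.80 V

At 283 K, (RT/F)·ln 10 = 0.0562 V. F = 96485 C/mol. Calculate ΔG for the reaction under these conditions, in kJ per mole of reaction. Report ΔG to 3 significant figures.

−241 kJ/mol

E°cell = +0.80 − (−0.43) = +1.23 V; the balanced reaction transfers n = 2 electrons.
Q = [Fe2+(aq)] / [Ag+(aq)]^2 = 0.205, so log Q = −0.689 and E = +1.23 − (0.0562/2)(−0.689) = +1.2494 V.
Finally ΔG = −nFE = −(2)(96485 C/mol)(+1.2494 V) = −241 kJ/mol.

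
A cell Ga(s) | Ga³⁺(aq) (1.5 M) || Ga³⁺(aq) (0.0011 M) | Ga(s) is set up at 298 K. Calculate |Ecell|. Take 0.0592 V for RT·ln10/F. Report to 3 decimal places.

0.062 V

For a concentration cell E°cell = 0, since both electrodes use the same couple.
The compartment with the higher Ga³⁺(aq) concentration (1.5 M) acts as the cathode; ions are reduced there and produced at the dilute (0.0011 M) anode.
With n = 3, Ecell = −(0.0592/3)·log([dilute]/[conc]) = −(0.0592/3)·log(0.0011/1.5) = +0.062 V.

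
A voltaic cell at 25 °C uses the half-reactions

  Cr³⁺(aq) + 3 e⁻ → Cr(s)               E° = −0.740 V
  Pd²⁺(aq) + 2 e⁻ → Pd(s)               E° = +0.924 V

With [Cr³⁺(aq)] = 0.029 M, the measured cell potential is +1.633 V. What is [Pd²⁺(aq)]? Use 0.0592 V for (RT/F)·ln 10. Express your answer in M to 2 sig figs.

Pd²⁺/Pd is the cathode (higher E°); E°cell = +0.924 − (−0.740) = +1.664 V with n = 6.
Since E = E° − (0.0592/n)·log Q, log Q = n(E° − E)/0.0592 = 3.142.
For 3 Pd²⁺(aq) + 2 Cr(s) → 3 Pd(s) + 2 Cr³⁺(aq), the reaction quotient is Q = [Cr³⁺(aq)]^2 / [Pd²⁺(aq)]^3.
Isolating [Pd²⁺(aq)] in Q = 10^{3.142} yields log [Pd²⁺(aq)] = −2.072, i.e. 0.0085 M.

0.0085 M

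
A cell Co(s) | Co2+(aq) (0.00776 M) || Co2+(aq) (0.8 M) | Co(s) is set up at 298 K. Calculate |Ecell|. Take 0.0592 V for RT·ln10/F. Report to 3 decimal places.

For a concentration cell E°cell = 0, since both electrodes use the same couple.
The compartment with the higher Co2+(aq) concentration (0.8 M) acts as the cathode; ions are reduced there and produced at the dilute (0.00776 M) anode.
With n = 2, Ecell = −(0.0592/2)·log([dilute]/[conc]) = −(0.0592/2)·log(0.00776/0.8) = +0.060 V.

0.060 V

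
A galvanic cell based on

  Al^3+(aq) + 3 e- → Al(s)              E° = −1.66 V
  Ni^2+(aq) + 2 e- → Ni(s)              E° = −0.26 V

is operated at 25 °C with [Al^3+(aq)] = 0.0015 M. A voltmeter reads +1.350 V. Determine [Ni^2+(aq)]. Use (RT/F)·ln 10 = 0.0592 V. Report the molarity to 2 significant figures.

With Ni²⁺/Ni at the cathode and Al³⁺/Al at the anode, E°cell = −0.26 − (−1.66) = +1.40 V (n = 6).
From the Nernst equation, log Q = n(E° − E)/0.0592 = 6·(+1.40 − (+1.350))/0.0592 = 5.068.
The balanced reaction is 3 Ni^2+(aq) + 2 Al(s) → 3 Ni(s) + 2 Al^3+(aq), so Q = [Al^3+(aq)]^2 / [Ni^2+(aq)]^3.
Substituting the known concentrations and solving, log [Ni^2+(aq)] = −3.572 and [Ni^2+(aq)] = 0.00027 M.

0.00027 M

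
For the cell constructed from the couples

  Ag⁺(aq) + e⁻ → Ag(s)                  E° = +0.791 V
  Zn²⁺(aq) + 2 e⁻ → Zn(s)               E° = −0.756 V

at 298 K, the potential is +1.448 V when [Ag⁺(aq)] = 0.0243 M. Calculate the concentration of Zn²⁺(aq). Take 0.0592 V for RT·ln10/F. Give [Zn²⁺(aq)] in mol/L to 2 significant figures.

1.3 M

Ag⁺/Ag is the cathode (higher E°); E°cell = +0.791 − (−0.756) = +1.547 V with n = 2.
Rearranging E = E° − (0.0592/n)·log Q gives log Q = 2(+1.547 − (+1.448))/0.0592 = 3.345.
The balanced reaction is 2 Ag⁺(aq) + Zn(s) → 2 Ag(s) + Zn²⁺(aq), so Q = [Zn²⁺(aq)] / [Ag⁺(aq)]^2.
Substituting the known concentrations and solving, log [Zn²⁺(aq)] = 0.116 and [Zn²⁺(aq)] = 1.3 M.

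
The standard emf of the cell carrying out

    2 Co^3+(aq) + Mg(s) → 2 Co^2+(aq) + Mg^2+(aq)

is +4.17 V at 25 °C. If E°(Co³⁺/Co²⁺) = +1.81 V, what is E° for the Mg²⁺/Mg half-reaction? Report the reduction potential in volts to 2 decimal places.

−2.36 V

In the reaction as written the Co³⁺/Co²⁺ couple is reduced (cathode) and Mg²⁺/Mg is oxidized (anode), so E°cell = E°(Co³⁺/Co²⁺) − E°(Mg²⁺/Mg).
E°(Mg²⁺/Mg) = E°(cathode) − E°cell = +1.81 − (+4.17) = −2.36 V.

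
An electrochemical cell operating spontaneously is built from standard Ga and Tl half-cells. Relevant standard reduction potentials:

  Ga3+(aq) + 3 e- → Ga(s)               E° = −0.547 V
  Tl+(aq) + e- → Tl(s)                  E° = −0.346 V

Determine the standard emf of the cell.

+0.201 V

The Tl⁺/Tl couple has the higher E°, so Tl ion is reduced (cathode) and Ga is oxidized (anode).
E°cell = E°(cathode) − E°(anode) = −0.346 − (−0.547) = +0.201 V.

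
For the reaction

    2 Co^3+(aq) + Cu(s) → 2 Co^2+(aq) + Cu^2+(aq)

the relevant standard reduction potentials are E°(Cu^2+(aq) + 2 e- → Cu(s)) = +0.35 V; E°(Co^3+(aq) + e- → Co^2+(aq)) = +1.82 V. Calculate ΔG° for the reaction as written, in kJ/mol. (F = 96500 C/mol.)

In the reaction as written Co^3+(aq) is reduced, so the Co³⁺/Co²⁺ couple is the cathode and Cu²⁺/Cu is the anode.
E°cell = +1.82 − (+0.35) = +1.47 V; balancing electrons gives n = 2.
ΔG° = −nFE°cell = −(2)(96500)(+1.47) J/mol = −284 kJ/mol.

−284 kJ/mol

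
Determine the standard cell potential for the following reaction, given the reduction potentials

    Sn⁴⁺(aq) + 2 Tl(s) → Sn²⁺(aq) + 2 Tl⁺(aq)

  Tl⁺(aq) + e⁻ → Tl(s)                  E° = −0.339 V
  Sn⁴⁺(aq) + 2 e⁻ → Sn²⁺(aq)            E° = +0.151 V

Sn⁴⁺(aq) gains electrons, so the Sn⁴⁺/Sn²⁺ couple is the cathode; the Tl⁺/Tl couple is the anode.
E°cell = E°(cathode) − E°(anode) = +0.151 − (−0.339) = +0.490 V.

+0.490 V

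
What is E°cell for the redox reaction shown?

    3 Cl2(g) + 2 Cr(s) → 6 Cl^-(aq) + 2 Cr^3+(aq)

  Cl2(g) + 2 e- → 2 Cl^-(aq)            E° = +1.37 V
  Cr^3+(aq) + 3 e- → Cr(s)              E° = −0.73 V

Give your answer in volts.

+2.10 V

In the reaction as written, Cl2(g) is reduced (cathode) and Cr^3+(aq) is produced by oxidation at the anode.
E°cell = E°(cathode) − E°(anode) = +1.37 − (−0.73) = +2.10 V.
The positive value indicates the reaction is spontaneous as written.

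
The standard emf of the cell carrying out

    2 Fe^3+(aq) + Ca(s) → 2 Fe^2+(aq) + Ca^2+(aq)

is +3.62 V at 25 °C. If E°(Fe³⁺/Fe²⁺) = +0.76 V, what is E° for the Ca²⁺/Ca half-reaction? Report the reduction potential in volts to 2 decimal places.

−2.86 V

In the reaction as written the Fe³⁺/Fe²⁺ couple is reduced (cathode) and Ca²⁺/Ca is oxidized (anode), so E°cell = E°(Fe³⁺/Fe²⁺) − E°(Ca²⁺/Ca).
E°(Ca²⁺/Ca) = E°(cathode) − E°cell = +0.76 − (+3.62) = −2.86 V.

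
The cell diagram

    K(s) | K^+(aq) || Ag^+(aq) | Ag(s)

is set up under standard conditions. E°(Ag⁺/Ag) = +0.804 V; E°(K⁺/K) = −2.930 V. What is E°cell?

+3.734 V

By convention the left-hand electrode in cell notation is the anode (oxidation) and the right-hand electrode is the cathode (reduction).
E°cell = E°(right) − E°(left) = +0.804 − (−2.930) = +3.734 V.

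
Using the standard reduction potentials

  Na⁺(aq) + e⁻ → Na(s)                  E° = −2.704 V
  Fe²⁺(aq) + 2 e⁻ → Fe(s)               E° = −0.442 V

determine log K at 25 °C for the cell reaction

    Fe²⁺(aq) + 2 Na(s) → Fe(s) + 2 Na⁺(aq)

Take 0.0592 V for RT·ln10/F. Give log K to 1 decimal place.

log K = 76.4

The Fe²⁺/Fe couple is reduced (cathode); E°cell = −0.442 − (−2.704) = +2.262 V with n = 2.
At equilibrium E = 0, so log K = nE°cell / 0.0592 = (2)(+2.262) / 0.0592 = 76.4.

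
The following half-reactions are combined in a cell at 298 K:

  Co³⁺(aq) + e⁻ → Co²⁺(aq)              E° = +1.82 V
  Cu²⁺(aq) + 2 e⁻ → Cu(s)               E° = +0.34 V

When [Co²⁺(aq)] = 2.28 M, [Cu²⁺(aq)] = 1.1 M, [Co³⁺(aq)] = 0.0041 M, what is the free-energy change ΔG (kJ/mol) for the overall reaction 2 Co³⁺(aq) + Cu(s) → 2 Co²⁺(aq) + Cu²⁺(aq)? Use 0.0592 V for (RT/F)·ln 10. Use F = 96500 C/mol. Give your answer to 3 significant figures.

With Co³⁺/Co²⁺ reduced at the cathode, E°cell = +1.82 − (+0.34) = +1.48 V and n = 2.
Here Q = ([Co²⁺(aq)]^2·[Cu²⁺(aq)]) / [Co³⁺(aq)]^2 = 3.4×10^5 (log Q = 5.532), giving E = +1.48 − (0.0592/2)·(5.532) = +1.3163 V.
ΔG = −nFE = −(2)(96500)(+1.3163) J/mol = −254 kJ/mol.

−254 kJ/mol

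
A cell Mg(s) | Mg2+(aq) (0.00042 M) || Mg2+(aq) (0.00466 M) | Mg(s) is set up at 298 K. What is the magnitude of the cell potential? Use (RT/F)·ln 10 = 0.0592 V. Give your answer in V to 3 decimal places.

For a concentration cell E°cell = 0, since both electrodes use the same couple.
The compartment with the higher Mg2+(aq) concentration (0.00466 M) acts as the cathode; ions are reduced there and produced at the dilute (0.00042 M) anode.
With n = 2, Ecell = −(0.0592/2)·log([dilute]/[conc]) = −(0.0592/2)·log(0.00042/0.00466) = +0.031 V.

0.031 V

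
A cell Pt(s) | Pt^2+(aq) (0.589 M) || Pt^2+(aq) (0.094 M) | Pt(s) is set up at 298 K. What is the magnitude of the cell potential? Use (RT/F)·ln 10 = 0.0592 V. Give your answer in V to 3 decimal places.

0.024 V

For a concentration cell E°cell = 0, since both electrodes use the same couple.
The compartment with the higher Pt^2+(aq) concentration (0.589 M) acts as the cathode; ions are reduced there and produced at the dilute (0.094 M) anode.
With n = 2, Ecell = −(0.0592/2)·log([dilute]/[conc]) = −(0.0592/2)·log(0.094/0.589) = +0.024 V.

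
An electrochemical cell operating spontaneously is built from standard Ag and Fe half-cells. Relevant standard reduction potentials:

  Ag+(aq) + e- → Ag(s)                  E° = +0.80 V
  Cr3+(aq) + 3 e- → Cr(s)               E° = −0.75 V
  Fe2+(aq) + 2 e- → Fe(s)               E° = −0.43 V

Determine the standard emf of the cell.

+1.23 V

The Ag⁺/Ag couple has the higher E°, so Ag ion is reduced (cathode) and Fe is oxidized (anode).
E°cell = E°(cathode) − E°(anode) = +0.80 − (−0.43) = +1.23 V.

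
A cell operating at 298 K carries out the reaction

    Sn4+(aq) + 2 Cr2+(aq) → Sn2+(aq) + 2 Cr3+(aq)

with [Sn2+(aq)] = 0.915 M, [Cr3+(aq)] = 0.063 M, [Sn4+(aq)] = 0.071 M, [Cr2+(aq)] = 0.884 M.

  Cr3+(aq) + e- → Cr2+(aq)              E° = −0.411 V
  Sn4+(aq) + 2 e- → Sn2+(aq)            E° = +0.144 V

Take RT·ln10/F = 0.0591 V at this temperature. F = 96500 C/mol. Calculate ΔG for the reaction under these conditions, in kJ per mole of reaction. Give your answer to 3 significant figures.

−114 kJ/mol

E°cell = +0.144 − (−0.411) = +0.555 V; the balanced reaction transfers n = 2 electrons.
Here Q = ([Sn2+(aq)]·[Cr3+(aq)]^2) / ([Sn4+(aq)]·[Cr2+(aq)]^2) = 0.0655 (log Q = −1.184), giving E = +0.555 − (0.0591/2)·(−1.184) = +0.5900 V.
Then ΔG = −nFE = −2 × 96500 × +0.5900 J/mol = −114 kJ/mol.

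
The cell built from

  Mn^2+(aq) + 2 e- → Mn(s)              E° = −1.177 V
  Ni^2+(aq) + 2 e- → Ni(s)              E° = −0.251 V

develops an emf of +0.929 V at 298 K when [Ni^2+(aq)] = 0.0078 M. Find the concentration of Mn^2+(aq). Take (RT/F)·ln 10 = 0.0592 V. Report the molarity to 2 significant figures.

The Ni²⁺/Ni couple has the larger reduction potential, so it is the cathode: E°cell = −0.251 − (−1.177) = +0.926 V and n = 2.
Since E = E° − (0.0592/n)·log Q, log Q = n(E° − E)/0.0592 = −0.101.
The balanced reaction is Ni^2+(aq) + Mn(s) → Ni(s) + Mn^2+(aq), so Q = [Mn^2+(aq)] / [Ni^2+(aq)].
Solving for the unknown gives log [Mn^2+(aq)] = −2.209, so [Mn^2+(aq)] ≈ 0.0062 M.

0.0062 M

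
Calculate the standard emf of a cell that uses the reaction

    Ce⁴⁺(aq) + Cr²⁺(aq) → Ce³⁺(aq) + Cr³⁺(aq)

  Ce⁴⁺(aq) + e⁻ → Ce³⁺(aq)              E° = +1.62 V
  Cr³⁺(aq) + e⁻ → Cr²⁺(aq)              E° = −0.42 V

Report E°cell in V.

+2.04 V

Ce⁴⁺(aq) gains electrons, so the Ce⁴⁺/Ce³⁺ couple is the cathode; the Cr³⁺/Cr²⁺ couple is the anode.
E°cell = E°(cathode) − E°(anode) = +1.62 − (−0.42) = +2.04 V.
The positive value indicates the reaction is spontaneous as written.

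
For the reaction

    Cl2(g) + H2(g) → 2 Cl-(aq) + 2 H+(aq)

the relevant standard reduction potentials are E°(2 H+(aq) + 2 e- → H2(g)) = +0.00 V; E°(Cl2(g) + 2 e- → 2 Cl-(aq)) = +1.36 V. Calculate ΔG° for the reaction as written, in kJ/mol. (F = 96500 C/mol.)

In the reaction as written Cl2(g) is reduced, so the Cl₂/Cl⁻ couple is the cathode and 2H⁺/H₂ is the anode.
E°cell = +1.36 − (+0.00) = +1.36 V; balancing electrons gives n = 2.
ΔG° = −nFE°cell = −(2)(96500)(+1.36) J/mol = −262 kJ/mol.

−262 kJ/mol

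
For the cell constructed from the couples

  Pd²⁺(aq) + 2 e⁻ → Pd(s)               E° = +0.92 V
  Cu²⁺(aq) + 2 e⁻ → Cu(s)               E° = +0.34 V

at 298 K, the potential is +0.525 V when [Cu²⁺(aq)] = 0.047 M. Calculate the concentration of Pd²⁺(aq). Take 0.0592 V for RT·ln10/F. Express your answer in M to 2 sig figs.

0.00065 M

With Pd²⁺/Pd at the cathode and Cu²⁺/Cu at the anode, E°cell = +0.92 − (+0.34) = +0.58 V (n = 2).
From the Nernst equation, log Q = n(E° − E)/0.0592 = 2·(+0.58 − (+0.525))/0.0592 = 1.858.
For Pd²⁺(aq) + Cu(s) → Pd(s) + Cu²⁺(aq), the reaction quotient is Q = [Cu²⁺(aq)] / [Pd²⁺(aq)].
Isolating [Pd²⁺(aq)] in Q = 10^{1.858} yields log [Pd²⁺(aq)] = −3.186, i.e. 0.00065 M.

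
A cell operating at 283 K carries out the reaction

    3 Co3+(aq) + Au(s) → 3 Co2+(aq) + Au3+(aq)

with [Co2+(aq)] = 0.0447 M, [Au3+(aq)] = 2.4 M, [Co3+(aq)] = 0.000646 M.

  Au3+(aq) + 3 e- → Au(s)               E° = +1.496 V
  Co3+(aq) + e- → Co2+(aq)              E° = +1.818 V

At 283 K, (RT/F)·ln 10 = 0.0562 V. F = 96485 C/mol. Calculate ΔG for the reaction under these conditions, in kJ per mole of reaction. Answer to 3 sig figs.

The standard cell potential is +1.818 − (+1.496) = +0.322 V, with n = 3 electrons in the balanced equation.
Here Q = ([Co2+(aq)]^3·[Au3+(aq)]) / [Co3+(aq)]^3 = 7.95×10^5 (log Q = 5.900), giving E = +0.322 − (0.0562/3)·(5.900) = +0.2115 V.
Then ΔG = −nFE = −3 × 96485 × +0.2115 J/mol = −61.2 kJ/mol.

−61.2 kJ/mol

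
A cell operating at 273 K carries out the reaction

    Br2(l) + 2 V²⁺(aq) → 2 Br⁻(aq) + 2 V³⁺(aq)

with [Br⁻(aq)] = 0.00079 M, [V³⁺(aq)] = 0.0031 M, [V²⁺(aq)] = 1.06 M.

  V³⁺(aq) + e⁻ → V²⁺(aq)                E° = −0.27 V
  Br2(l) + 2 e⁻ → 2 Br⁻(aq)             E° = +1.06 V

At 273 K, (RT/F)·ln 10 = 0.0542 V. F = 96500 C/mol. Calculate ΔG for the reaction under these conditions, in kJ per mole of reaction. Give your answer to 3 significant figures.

−316 kJ/mol

E°cell = +1.06 − (−0.27) = +1.33 V; the balanced reaction transfers n = 2 electrons.
Here Q = ([Br⁻(aq)]^2·[V³⁺(aq)]^2) / [V²⁺(aq)]^2 = 5.34×10^−12 (log Q = −11.273), giving E = +1.33 − (0.0542/2)·(−11.273) = +1.6355 V.
ΔG = −nFE = −(2)(96500)(+1.6355) J/mol = −316 kJ/mol.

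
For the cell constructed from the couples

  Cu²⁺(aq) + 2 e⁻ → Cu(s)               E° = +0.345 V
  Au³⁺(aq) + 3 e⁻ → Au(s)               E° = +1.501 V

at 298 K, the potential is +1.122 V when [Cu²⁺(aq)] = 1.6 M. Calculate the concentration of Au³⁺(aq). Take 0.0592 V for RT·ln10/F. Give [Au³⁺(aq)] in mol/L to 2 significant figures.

0.038 M

Au³⁺/Au is the cathode (higher E°); E°cell = +1.501 − (+0.345) = +1.156 V with n = 6.
Since E = E° − (0.0592/n)·log Q, log Q = n(E° − E)/0.0592 = 3.446.
For 2 Au³⁺(aq) + 3 Cu(s) → 2 Au(s) + 3 Cu²⁺(aq), the reaction quotient is Q = [Cu²⁺(aq)]^3 / [Au³⁺(aq)]^2.
Isolating [Au³⁺(aq)] in Q = 10^{3.446} yields log [Au³⁺(aq)] = −1.417, i.e. 0.038 M.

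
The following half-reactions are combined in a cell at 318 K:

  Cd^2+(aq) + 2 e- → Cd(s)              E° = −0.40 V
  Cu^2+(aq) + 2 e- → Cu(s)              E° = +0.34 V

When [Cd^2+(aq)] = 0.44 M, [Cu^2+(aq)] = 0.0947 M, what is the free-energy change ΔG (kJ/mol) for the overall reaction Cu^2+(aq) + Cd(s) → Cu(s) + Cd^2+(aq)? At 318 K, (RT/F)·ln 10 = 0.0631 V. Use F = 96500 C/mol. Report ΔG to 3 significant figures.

−139 kJ/mol

E°cell = +0.34 − (−0.40) = +0.74 V; the balanced reaction transfers n = 2 electrons.
The reaction quotient is [Cd^2+(aq)] / [Cu^2+(aq)] = 4.65; by Nernst, E = +0.74 − (0.0631/2)(0.667) = +0.7190 V.
ΔG = −nFE = −(2)(96500)(+0.7190) J/mol = −139 kJ/mol.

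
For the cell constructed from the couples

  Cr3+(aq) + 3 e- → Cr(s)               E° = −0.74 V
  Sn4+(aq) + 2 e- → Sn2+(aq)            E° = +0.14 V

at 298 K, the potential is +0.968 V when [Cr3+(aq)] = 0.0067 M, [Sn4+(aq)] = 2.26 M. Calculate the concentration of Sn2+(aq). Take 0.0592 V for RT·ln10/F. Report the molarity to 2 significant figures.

0.068 M

The Sn⁴⁺/Sn²⁺ couple has the larger reduction potential, so it is the cathode: E°cell = +0.14 − (−0.74) = +0.88 V and n = 6.
From the Nernst equation, log Q = n(E° − E)/0.0592 = 6·(+0.88 − (+0.968))/0.0592 = −8.919.
For 3 Sn4+(aq) + 2 Cr(s) → 3 Sn2+(aq) + 2 Cr3+(aq), the reaction quotient is Q = ([Sn2+(aq)]^3·[Cr3+(aq)]^2) / [Sn4+(aq)]^3.
Substituting the known concentrations and solving, log [Sn2+(aq)] = −1.170 and [Sn2+(aq)] = 0.068 M.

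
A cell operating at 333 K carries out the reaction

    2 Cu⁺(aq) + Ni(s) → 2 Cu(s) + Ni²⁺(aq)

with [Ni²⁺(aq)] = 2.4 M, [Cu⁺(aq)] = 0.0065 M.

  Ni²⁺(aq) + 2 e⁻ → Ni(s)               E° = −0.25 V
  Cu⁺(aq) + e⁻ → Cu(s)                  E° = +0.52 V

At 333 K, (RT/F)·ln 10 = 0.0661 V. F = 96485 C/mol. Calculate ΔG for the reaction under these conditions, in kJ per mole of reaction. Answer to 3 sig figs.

−118 kJ/mol

The standard cell potential is +0.52 − (−0.25) = +0.77 V, with n = 2 electrons in the balanced equation.
Q = [Ni²⁺(aq)] / [Cu⁺(aq)]^2 = 5.68×10^4, so log Q = 4.754 and E = +0.77 − (0.0661/2)(4.754) = +0.6129 V.
Finally ΔG = −nFE = −(2)(96485 C/mol)(+0.6129 V) = −118 kJ/mol.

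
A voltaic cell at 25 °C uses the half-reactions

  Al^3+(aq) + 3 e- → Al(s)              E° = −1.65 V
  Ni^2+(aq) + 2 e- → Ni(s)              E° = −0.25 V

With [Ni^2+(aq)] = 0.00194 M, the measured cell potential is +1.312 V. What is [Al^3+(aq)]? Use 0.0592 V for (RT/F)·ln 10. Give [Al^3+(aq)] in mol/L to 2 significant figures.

The Ni²⁺/Ni couple has the larger reduction potential, so it is the cathode: E°cell = −0.25 − (−1.65) = +1.40 V and n = 6.
Since E = E° − (0.0592/n)·log Q, log Q = n(E° − E)/0.0592 = 8.919.
For 3 Ni^2+(aq) + 2 Al(s) → 3 Ni(s) + 2 Al^3+(aq), the reaction quotient is Q = [Al^3+(aq)]^2 / [Ni^2+(aq)]^3.
Solving for the unknown gives log [Al^3+(aq)] = 0.391, so [Al^3+(aq)] ≈ 2.5 M.

2.5 M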